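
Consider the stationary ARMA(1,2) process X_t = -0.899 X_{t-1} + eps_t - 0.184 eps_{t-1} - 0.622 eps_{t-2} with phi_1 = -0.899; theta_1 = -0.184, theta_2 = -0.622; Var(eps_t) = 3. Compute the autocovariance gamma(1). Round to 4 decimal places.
\gamma(1) = -6.1299

Multiply the model equation by X_{t-k} and take expectations. With theta_0 = psi_0 = 1 and psi_j the MA(infinity) weights, this gives
  gamma(k) - sum_i phi_i gamma(k-i) = c_k,
  c_k = sigma^2 * sum_{j=k..q} theta_j psi_{j-k}   (c_k = 0 for k > q),
using gamma(-m) = gamma(m).
psi-weights needed (psi_j = theta_j + sum_i phi_i psi_{j-i}):
  psi_1 = theta_1 + phi_1 = -0.184 + (-0.899) = -1.083
  psi_2 = theta_2 + phi_1 psi_1 = -0.622 + (-0.899)(-1.083) = 0.351617
Right-hand sides:
  c_0 = sigma^2 (1 + theta_1 psi_1 + theta_2 psi_2) = 3 * (1 + (-0.184)(-1.083) + (-0.622)(0.351617)) = 3 * 0.980566 = 2.941699
  c_1 = sigma^2 (theta_1 + theta_2 psi_1) = 3 * (-0.184 + (-0.622)(-1.083)) = 1.468878
  c_2 = sigma^2 theta_2 = 3 * (-0.622) = -1.866
Equations for k = 0 and k = 1 (AR order 1):
  gamma(0) = phi_1 gamma(1) + c_0
  gamma(1) = phi_1 gamma(0) + c_1
Substituting the second into the first: gamma(0) (1 - phi_1^2) = c_0 + phi_1 c_1, so
  gamma(0) = (c_0 + phi_1 c_1) / (1 - phi_1^2) = (2.941699 + (-0.899)(1.468878)) / (1 - (-0.899)^2) = 1.621177 / 0.191799 = 8.452481.
  gamma(1) = phi_1 gamma(0) + c_1 = (-0.899)(8.452481) + (1.468878) = -6.129902.
Therefore gamma(1) = -6.1299 (to 4 decimal places).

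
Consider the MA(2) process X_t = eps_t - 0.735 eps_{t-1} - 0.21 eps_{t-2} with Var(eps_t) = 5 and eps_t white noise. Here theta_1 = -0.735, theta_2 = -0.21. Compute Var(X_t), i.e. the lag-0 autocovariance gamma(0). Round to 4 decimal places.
\gamma(0) = 7.9216

For an MA(q) process X_t = eps_t + sum_i theta_i eps_{t-i} with
Var(eps_t) = sigma^2, the variance is
  gamma(0) = sigma^2 * (1 + sum_i theta_i^2).
  sum_i theta_i^2 = (-0.735)^2 + (-0.21)^2 = 0.540225 + 0.0441 = 0.584325.
  gamma(0) = 5 * (1 + 0.584325) = 5 * 1.584325 = 7.921625, which rounds to 7.9216.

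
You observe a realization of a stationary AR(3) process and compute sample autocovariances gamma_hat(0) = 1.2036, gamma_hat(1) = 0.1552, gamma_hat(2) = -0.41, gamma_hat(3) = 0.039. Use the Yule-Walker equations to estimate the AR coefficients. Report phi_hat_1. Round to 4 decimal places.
\hat\phi_{1} = 0.2350

The Yule-Walker equations for an AR(p) process read, in matrix form,
  Gamma_p phi = r_p,   with   (Gamma_p)_{ij} = gamma(|i - j|),
                       (r_p)_i = gamma(i),   i,j = 1..p.
Substitute the sample gammas (Toeplitz matrix and right-hand side of size 3):
  Gamma_p = [[1.2036, 0.1552, -0.41], [0.1552, 1.2036, 0.1552], [-0.41, 0.1552, 1.2036]]
  r_p     = [0.1552, -0.41, 0.039]
Written out (R1..R3):
  (R1) 1.2036 phi_1 + 0.1552 phi_2 - 0.41 phi_3 = 0.1552
  (R2) 0.1552 phi_1 + 1.2036 phi_2 + 0.1552 phi_3 = -0.41
  (R3) -0.41 phi_1 + 0.1552 phi_2 + 1.2036 phi_3 = 0.039
Gaussian elimination:
  R2 <- R2 - (0.1552/1.2036) R1 = R2 - (0.128946) R1:  1.183588 phi_2 + 0.208068 phi_3 = -0.430012
  R3 <- R3 - (-0.41/1.2036) R1 = R3 - (-0.340645) R1:  0.208068 phi_2 + 1.063936 phi_3 = 0.091868
  R3 <- R3 - (0.208068/1.183588) R2 = R3 - (0.175794) R2:  1.027358 phi_3 = 0.167462
Back-substitution:
  phi_hat_3 = 0.167462 / 1.027358 = 0.163002
  phi_hat_2 = (-0.430012 - (0.208068)(0.163002)) / 1.183588 = -0.391968
  phi_hat_1 = (0.1552 - (0.1552)(-0.391968) - (-0.41)(0.163002)) / 1.2036 = 0.235015
So phi_hat = [0.2350, -0.3920, 0.1630].
Therefore phi_hat_1 = 0.2350.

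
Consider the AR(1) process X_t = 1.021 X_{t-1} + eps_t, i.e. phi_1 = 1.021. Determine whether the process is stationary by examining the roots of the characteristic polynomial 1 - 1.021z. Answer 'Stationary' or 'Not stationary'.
\text{Not stationary}

The AR(p) characteristic polynomial is P(z) = 1 - 1.021z.
Stationarity requires all roots to lie outside the unit circle, i.e. |z| > 1 for every root.
This is linear in z: 1 + (-1.021) z = 0  =>  z = -1/(-1.021) = 0.979432,  |z| = 0.979432.
Moduli of all roots: 0.9794.
All moduli strictly greater than 1? No.
Verdict: Not stationary.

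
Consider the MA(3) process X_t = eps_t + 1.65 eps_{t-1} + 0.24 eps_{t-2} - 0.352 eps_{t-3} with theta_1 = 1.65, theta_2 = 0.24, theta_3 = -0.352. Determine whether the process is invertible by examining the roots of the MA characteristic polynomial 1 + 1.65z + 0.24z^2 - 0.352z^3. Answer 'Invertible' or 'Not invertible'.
\text{Not invertible}

The MA(q) characteristic polynomial is P(z) = 1 + 1.65z + 0.24z^2 - 0.352z^3.
Invertibility requires all roots to lie outside the unit circle, i.e. |z| > 1 for every root.
Degree 3: look for a simple real root z0 first, then factor out (1 - z/z0) and solve the remaining quadratic.
Testing z0 = -1.25: P(-1.25) = 1 + (1.65)(-1.25) + (0.24)(-1.25)^2 + (-0.352)(-1.25)^3
  = 1 + (-2.0625) + (0.375) + (0.6875) = 0.  So z_0 = -1.25 is a root, |z_0| = 1.25.
Divide out the factor (1 + 0.8 z) = (1 - z/z0) (since 1/z0 = -0.8):
  P(z) = (1 + 0.8 z)(1 + (0.85) z + (-0.44) z^2)
  [check: z-coef 0.85 - (-0.8) = 1.65; z^2-coef -0.44 - (-0.8)(0.85) = 0.24; z^3-coef -(-0.8)(-0.44) = -0.352.]
Remaining roots from the quadratic factor 1 + (0.85) z + (-0.44) z^2:
  Set 1 + (0.85) z + (-0.44) z^2 = 0, i.e. a z^2 + b z + c = 0 with a = -0.44, b = 0.85, c = 1.
  Discriminant D = b^2 - 4ac = (0.85)^2 - 4*(-0.44)*1 = 0.7225 - (-1.76) = 2.4825.
  D >= 0, so the roots are real: z = (-b +/- sqrt(D)) / (2a) = (-0.85 +/- 1.575595) / (-0.88).
    z_1 = (-0.85 + 1.575595) / (-0.88) = -0.8245,   |z_1| = 0.8245.
    z_2 = (-0.85 - 1.575595) / (-0.88) = 2.7564,   |z_2| = 2.7564.
Moduli of all roots: 1.2500, 0.8245, 2.7564.
All moduli strictly greater than 1? No.
Verdict: Not invertible.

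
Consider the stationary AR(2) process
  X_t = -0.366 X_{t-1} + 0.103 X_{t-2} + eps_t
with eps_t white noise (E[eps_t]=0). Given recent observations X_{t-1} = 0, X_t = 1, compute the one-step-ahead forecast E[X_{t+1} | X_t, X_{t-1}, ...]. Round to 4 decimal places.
E[X_{t+1} \mid \mathcal F_t] = -0.3660

For an AR(p) model X_t = c + sum_i phi_i X_{t-i} + eps_t, the
one-step-ahead conditional mean is
  E[X_{t+1} | X_t, ...] = c + sum_i phi_i X_{t+1-i}.
Substitute known values:
  E[X_{t+1} | ...] = (-0.366) * (1) + (0.103) * (0)
                   = -0.3660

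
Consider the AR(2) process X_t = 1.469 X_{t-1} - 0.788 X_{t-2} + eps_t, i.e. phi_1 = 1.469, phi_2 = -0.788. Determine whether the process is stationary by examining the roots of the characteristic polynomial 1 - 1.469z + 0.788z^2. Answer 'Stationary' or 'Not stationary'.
\text{Stationary}

The AR(p) characteristic polynomial is P(z) = 1 - 1.469z + 0.788z^2.
Stationarity requires all roots to lie outside the unit circle, i.e. |z| > 1 for every root.
Set 1 + (-1.469) z + (0.788) z^2 = 0, i.e. a z^2 + b z + c = 0 with a = 0.788, b = -1.469, c = 1.
Discriminant D = b^2 - 4ac = (-1.469)^2 - 4*(0.788)*1 = 2.157961 - (3.152) = -0.994039.
D < 0, so the roots are the complex-conjugate pair z = (-b +/- i sqrt(-D)) / (2a) = 0.9321 +/- 0.6326i.
For a conjugate pair |z|^2 = z * conj(z) = (product of roots) = c/a = 1/(0.788) = 1.269036, so |z| = sqrt(1.269036) = 1.1265 for both roots.
Moduli of all roots: 1.1265, 1.1265.
All moduli strictly greater than 1? Yes.
Verdict: Stationary.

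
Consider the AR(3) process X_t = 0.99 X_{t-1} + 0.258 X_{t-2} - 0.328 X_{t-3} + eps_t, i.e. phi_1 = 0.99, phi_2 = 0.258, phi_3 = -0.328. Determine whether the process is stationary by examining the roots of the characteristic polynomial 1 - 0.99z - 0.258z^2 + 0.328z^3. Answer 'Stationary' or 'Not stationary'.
\text{Stationary}

The AR(p) characteristic polynomial is P(z) = 1 - 0.99z - 0.258z^2 + 0.328z^3.
Stationarity requires all roots to lie outside the unit circle, i.e. |z| > 1 for every root.
Degree 3: look for a simple real root z0 first, then factor out (1 - z/z0) and solve the remaining quadratic.
Testing z0 = 1.25: P(1.25) = 1 + (-0.99)(1.25) + (-0.258)(1.25)^2 + (0.328)(1.25)^3
  = 1 + (-1.2375) + (-0.403125) + (0.640625) = 0.  So z_0 = 1.25 is a root, |z_0| = 1.25.
Divide out the factor (1 - 0.8 z) = (1 - z/z0) (since 1/z0 = 0.8):
  P(z) = (1 - 0.8 z)(1 + (-0.19) z + (-0.41) z^2)
  [check: z-coef -0.19 - (0.8) = -0.99; z^2-coef -0.41 - (0.8)(-0.19) = -0.258; z^3-coef -(0.8)(-0.41) = 0.328.]
Remaining roots from the quadratic factor 1 + (-0.19) z + (-0.41) z^2:
  Set 1 + (-0.19) z + (-0.41) z^2 = 0, i.e. a z^2 + b z + c = 0 with a = -0.41, b = -0.19, c = 1.
  Discriminant D = b^2 - 4ac = (-0.19)^2 - 4*(-0.41)*1 = 0.0361 - (-1.64) = 1.6761.
  D >= 0, so the roots are real: z = (-b +/- sqrt(D)) / (2a) = (0.19 +/- 1.294643) / (-0.82).
    z_1 = (0.19 + 1.294643) / (-0.82) = -1.8105,   |z_1| = 1.8105.
    z_2 = (0.19 - 1.294643) / (-0.82) = 1.3471,   |z_2| = 1.3471.
Moduli of all roots: 1.2500, 1.8105, 1.3471.
All moduli strictly greater than 1? Yes.
Verdict: Stationary.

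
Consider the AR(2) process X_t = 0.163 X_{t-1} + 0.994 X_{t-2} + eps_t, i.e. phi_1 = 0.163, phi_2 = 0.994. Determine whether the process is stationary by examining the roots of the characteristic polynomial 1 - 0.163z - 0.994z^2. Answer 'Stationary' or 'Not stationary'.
\text{Not stationary}

The AR(p) characteristic polynomial is P(z) = 1 - 0.163z - 0.994z^2.
Stationarity requires all roots to lie outside the unit circle, i.e. |z| > 1 for every root.
Set 1 + (-0.163) z + (-0.994) z^2 = 0, i.e. a z^2 + b z + c = 0 with a = -0.994, b = -0.163, c = 1.
Discriminant D = b^2 - 4ac = (-0.163)^2 - 4*(-0.994)*1 = 0.026569 - (-3.976) = 4.002569.
D >= 0, so the roots are real: z = (-b +/- sqrt(D)) / (2a) = (0.163 +/- 2.000642) / (-1.988).
  z_1 = (0.163 + 2.000642) / (-1.988) = -1.0884,   |z_1| = 1.0884.
  z_2 = (0.163 - 2.000642) / (-1.988) = 0.9244,   |z_2| = 0.9244.
Moduli of all roots: 1.0884, 0.9244.
All moduli strictly greater than 1? No.
Verdict: Not stationary.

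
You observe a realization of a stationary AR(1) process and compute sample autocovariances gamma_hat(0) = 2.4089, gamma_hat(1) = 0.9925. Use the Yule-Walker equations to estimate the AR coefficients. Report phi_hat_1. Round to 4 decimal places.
\hat\phi_{1} = 0.4120

The Yule-Walker equations for an AR(p) process read, in matrix form,
  Gamma_p phi = r_p,   with   (Gamma_p)_{ij} = gamma(|i - j|),
                       (r_p)_i = gamma(i),   i,j = 1..p.
Substitute the sample gammas (Toeplitz matrix and right-hand side of size 1):
  Gamma_p = [[2.4089]]
  r_p     = [0.9925]
With p = 1 this is the single equation gamma(0) phi_1 = gamma(1):
  phi_hat_1 = gamma(1) / gamma(0) = 0.9925 / 2.4089 = 0.4120.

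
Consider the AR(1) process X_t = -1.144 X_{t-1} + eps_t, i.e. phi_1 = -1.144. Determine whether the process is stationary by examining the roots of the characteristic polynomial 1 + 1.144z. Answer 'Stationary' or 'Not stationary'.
\text{Not stationary}

The AR(p) characteristic polynomial is P(z) = 1 + 1.144z.
Stationarity requires all roots to lie outside the unit circle, i.e. |z| > 1 for every root.
This is linear in z: 1 + (1.144) z = 0  =>  z = -1/(1.144) = -0.874126,  |z| = 0.874126.
Moduli of all roots: 0.8741.
All moduli strictly greater than 1? No.
Verdict: Not stationary.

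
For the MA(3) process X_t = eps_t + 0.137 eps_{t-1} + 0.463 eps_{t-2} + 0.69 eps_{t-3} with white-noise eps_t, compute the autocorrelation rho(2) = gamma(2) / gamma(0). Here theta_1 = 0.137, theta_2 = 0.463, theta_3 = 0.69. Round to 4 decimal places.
\rho(2) = 0.3262

For an MA(q) process with theta_0 = 1, the autocovariance is
  gamma(k) = sigma^2 * sum_{i=0..q-k} theta_i * theta_{i+k},
and rho(k) = gamma(k) / gamma(0). Sigma^2 cancels.
  numerator   = (1)*(0.463) + (0.137)*(0.69) = 0.55753.
  denominator = (1)^2 + (0.137)^2 + (0.463)^2 + (0.69)^2 = 1.709238.
  rho(2) = 0.55753 / 1.709238 = 0.3262.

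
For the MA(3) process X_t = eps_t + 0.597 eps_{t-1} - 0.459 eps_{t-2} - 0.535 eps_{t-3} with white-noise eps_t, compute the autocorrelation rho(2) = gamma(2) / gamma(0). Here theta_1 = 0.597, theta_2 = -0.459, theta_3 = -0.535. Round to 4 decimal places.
\rho(2) = -0.4200

For an MA(q) process with theta_0 = 1, the autocovariance is
  gamma(k) = sigma^2 * sum_{i=0..q-k} theta_i * theta_{i+k},
and rho(k) = gamma(k) / gamma(0). Sigma^2 cancels.
  numerator   = (1)*(-0.459) + (0.597)*(-0.535) = -0.778395.
  denominator = (1)^2 + (0.597)^2 + (-0.459)^2 + (-0.535)^2 = 1.853315.
  rho(2) = -0.778395 / 1.853315 = -0.4200.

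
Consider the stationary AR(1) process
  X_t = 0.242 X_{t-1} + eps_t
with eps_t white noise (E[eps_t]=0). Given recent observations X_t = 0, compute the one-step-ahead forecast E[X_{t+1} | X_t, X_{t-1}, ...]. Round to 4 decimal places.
E[X_{t+1} \mid \mathcal F_t] = 0.0000

For an AR(p) model X_t = c + sum_i phi_i X_{t-i} + eps_t, the
one-step-ahead conditional mean is
  E[X_{t+1} | X_t, ...] = c + sum_i phi_i X_{t+1-i}.
Substitute known values:
  E[X_{t+1} | ...] = (0.242) * (0)
                   = 0.0000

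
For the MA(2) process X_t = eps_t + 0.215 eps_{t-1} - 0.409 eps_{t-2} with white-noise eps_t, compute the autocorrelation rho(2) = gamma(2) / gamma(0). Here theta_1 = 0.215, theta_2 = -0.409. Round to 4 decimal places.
\rho(2) = -0.3370

For an MA(q) process with theta_0 = 1, the autocovariance is
  gamma(k) = sigma^2 * sum_{i=0..q-k} theta_i * theta_{i+k},
and rho(k) = gamma(k) / gamma(0). Sigma^2 cancels.
  numerator   = (1)*(-0.409) = -0.409.
  denominator = (1)^2 + (0.215)^2 + (-0.409)^2 = 1.213506.
  rho(2) = -0.409 / 1.213506 = -0.3370.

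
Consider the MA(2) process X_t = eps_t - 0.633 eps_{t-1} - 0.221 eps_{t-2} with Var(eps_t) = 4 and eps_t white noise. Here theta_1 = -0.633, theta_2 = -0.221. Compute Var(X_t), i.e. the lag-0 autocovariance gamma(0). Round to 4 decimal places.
\gamma(0) = 5.7981

For an MA(q) process X_t = eps_t + sum_i theta_i eps_{t-i} with
Var(eps_t) = sigma^2, the variance is
  gamma(0) = sigma^2 * (1 + sum_i theta_i^2).
  sum_i theta_i^2 = (-0.633)^2 + (-0.221)^2 = 0.400689 + 0.048841 = 0.44953.
  gamma(0) = 4 * (1 + 0.44953) = 4 * 1.44953 = 5.79812, which rounds to 5.7981.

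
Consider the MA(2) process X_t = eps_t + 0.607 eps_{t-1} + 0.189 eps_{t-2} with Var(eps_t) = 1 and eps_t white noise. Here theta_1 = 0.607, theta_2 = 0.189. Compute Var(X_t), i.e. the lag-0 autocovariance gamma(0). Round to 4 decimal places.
\gamma(0) = 1.4042

For an MA(q) process X_t = eps_t + sum_i theta_i eps_{t-i} with
Var(eps_t) = sigma^2, the variance is
  gamma(0) = sigma^2 * (1 + sum_i theta_i^2).
  sum_i theta_i^2 = (0.607)^2 + (0.189)^2 = 0.368449 + 0.035721 = 0.40417.
  gamma(0) = 1 * (1 + 0.40417) = 1 * 1.40417 = 1.40417, which rounds to 1.4042.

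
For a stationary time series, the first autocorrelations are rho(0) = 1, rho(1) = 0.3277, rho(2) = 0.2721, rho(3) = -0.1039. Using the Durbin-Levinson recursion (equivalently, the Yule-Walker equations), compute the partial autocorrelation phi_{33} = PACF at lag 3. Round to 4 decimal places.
\phi_{33} = -0.2750

The PACF at lag k is phi_{kk}, the last component of the solution
to the Yule-Walker system G_k phi = r_k where
  (G_k)_{ij} = rho(|i - j|), (r_k)_i = rho(i), i,j = 1..k.
Equivalently, Durbin-Levinson gives phi_{kk} iteratively:
  phi_{11} = rho(1)
  phi_{kk} = [rho(k) - sum_{j=1..k-1} phi_{k-1,j} rho(k-j)]
            / [1 - sum_{j=1..k-1} phi_{k-1,j} rho(j)],
  phi_{k,j} = phi_{k-1,j} - phi_{kk} phi_{k-1,k-j},  j = 1..k-1.
Step k = 1:
  phi_11 = rho(1) = 0.3277.
Step k = 2:
  phi_22 = [rho(2) - phi_11 rho(1)] / [1 - phi_11 rho(1)] = [0.2721 - (0.3277)(0.3277)] / [1 - (0.3277)(0.3277)]
         = 0.16471271 / 0.89261271 = 0.184529.
  Update: phi_21 = phi_11 - phi_22 phi_11 = 0.3277 - (0.184529)(0.3277) = 0.26723.
Step k = 3:
  phi_33 = [rho(3) - phi_21 rho(2) - phi_22 rho(1)] / [1 - phi_21 rho(1) - phi_22 rho(2)]
    numerator   = -0.1039 - (0.26723)(0.2721) - (0.184529)(0.3277) = -0.23708334
    denominator = 1 - (0.26723)(0.3277) - (0.184529)(0.2721) = 0.86221848
  phi_33 = -0.23708334 / 0.86221848 = -0.275.
Therefore phi_{33} = -0.2750.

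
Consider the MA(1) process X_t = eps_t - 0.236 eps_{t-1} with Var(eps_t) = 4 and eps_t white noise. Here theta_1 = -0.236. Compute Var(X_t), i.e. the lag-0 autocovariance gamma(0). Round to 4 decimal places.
\gamma(0) = 4.2228

For an MA(q) process X_t = eps_t + sum_i theta_i eps_{t-i} with
Var(eps_t) = sigma^2, the variance is
  gamma(0) = sigma^2 * (1 + sum_i theta_i^2).
  sum_i theta_i^2 = (-0.236)^2 = 0.055696.
  gamma(0) = 4 * (1 + 0.055696) = 4 * 1.055696 = 4.222784, which rounds to 4.2228.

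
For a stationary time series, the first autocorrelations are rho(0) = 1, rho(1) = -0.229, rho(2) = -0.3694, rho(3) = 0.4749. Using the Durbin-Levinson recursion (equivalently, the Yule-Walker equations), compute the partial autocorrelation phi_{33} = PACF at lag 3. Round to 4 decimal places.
\phi_{33} = 0.3300

The PACF at lag k is phi_{kk}, the last component of the solution
to the Yule-Walker system G_k phi = r_k where
  (G_k)_{ij} = rho(|i - j|), (r_k)_i = rho(i), i,j = 1..k.
Equivalently, Durbin-Levinson gives phi_{kk} iteratively:
  phi_{11} = rho(1)
  phi_{kk} = [rho(k) - sum_{j=1..k-1} phi_{k-1,j} rho(k-j)]
            / [1 - sum_{j=1..k-1} phi_{k-1,j} rho(j)],
  phi_{k,j} = phi_{k-1,j} - phi_{kk} phi_{k-1,k-j},  j = 1..k-1.
Step k = 1:
  phi_11 = rho(1) = -0.229.
Step k = 2:
  phi_22 = [rho(2) - phi_11 rho(1)] / [1 - phi_11 rho(1)] = [-0.3694 - (-0.229)(-0.229)] / [1 - (-0.229)(-0.229)]
         = -0.421841 / 0.947559 = -0.445187.
  Update: phi_21 = phi_11 - phi_22 phi_11 = -0.229 - (-0.445187)(-0.229) = -0.330948.
Step k = 3:
  phi_33 = [rho(3) - phi_21 rho(2) - phi_22 rho(1)] / [1 - phi_21 rho(1) - phi_22 rho(2)]
    numerator   = 0.4749 - (-0.330948)(-0.3694) - (-0.445187)(-0.229) = 0.25070003
    denominator = 1 - (-0.330948)(-0.229) - (-0.445187)(-0.3694) = 0.75976085
  phi_33 = 0.25070003 / 0.75976085 = 0.33.
Therefore phi_{33} = 0.3300.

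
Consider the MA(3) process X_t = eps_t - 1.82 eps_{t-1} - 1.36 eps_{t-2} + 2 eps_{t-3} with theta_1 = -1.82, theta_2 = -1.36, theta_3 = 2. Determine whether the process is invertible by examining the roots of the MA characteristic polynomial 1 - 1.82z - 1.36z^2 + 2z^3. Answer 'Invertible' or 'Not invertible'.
\text{Not invertible}

The MA(q) characteristic polynomial is P(z) = 1 - 1.82z - 1.36z^2 + 2z^3.
Invertibility requires all roots to lie outside the unit circle, i.e. |z| > 1 for every root.
Degree 3: look for a simple real root z0 first, then factor out (1 - z/z0) and solve the remaining quadratic.
Testing z0 = 0.5: P(0.5) = 1 + (-1.82)(0.5) + (-1.36)(0.5)^2 + (2)(0.5)^3
  = 1 + (-0.91) + (-0.34) + (0.25) = 0.  So z_0 = 0.5 is a root, |z_0| = 0.5.
Divide out the factor (1 - 2 z) = (1 - z/z0) (since 1/z0 = 2):
  P(z) = (1 - 2 z)(1 + (0.18) z + (-1) z^2)
  [check: z-coef 0.18 - (2) = -1.82; z^2-coef -1 - (2)(0.18) = -1.36; z^3-coef -(2)(-1) = 2.]
Remaining roots from the quadratic factor 1 + (0.18) z + (-1) z^2:
  Set 1 + (0.18) z + (-1) z^2 = 0, i.e. a z^2 + b z + c = 0 with a = -1, b = 0.18, c = 1.
  Discriminant D = b^2 - 4ac = (0.18)^2 - 4*(-1)*1 = 0.0324 - (-4) = 4.0324.
  D >= 0, so the roots are real: z = (-b +/- sqrt(D)) / (2a) = (-0.18 +/- 2.008084) / (-2).
    z_1 = (-0.18 + 2.008084) / (-2) = -0.914,   |z_1| = 0.914.
    z_2 = (-0.18 - 2.008084) / (-2) = 1.094,   |z_2| = 1.094.
Moduli of all roots: 0.5000, 0.9140, 1.0940.
All moduli strictly greater than 1? No.
Verdict: Not invertible.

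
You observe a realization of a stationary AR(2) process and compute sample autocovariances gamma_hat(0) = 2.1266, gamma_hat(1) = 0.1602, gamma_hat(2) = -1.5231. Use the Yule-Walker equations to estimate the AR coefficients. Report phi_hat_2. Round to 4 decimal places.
\hat\phi_{2} = -0.7260

The Yule-Walker equations for an AR(p) process read, in matrix form,
  Gamma_p phi = r_p,   with   (Gamma_p)_{ij} = gamma(|i - j|),
                       (r_p)_i = gamma(i),   i,j = 1..p.
Substitute the sample gammas (Toeplitz matrix and right-hand side of size 2):
  Gamma_p = [[2.1266, 0.1602], [0.1602, 2.1266]]
  r_p     = [0.1602, -1.5231]
Written out:
  2.1266 phi_1 + 0.1602 phi_2 = 0.1602
  0.1602 phi_1 + 2.1266 phi_2 = -1.5231
Solve by Cramer's rule:
  det = gamma(0)^2 - gamma(1)^2 = (2.1266)^2 - (0.1602)^2 = 4.52242756 - 0.02566404 = 4.49676352
  phi_hat_1 = [gamma(1) gamma(0) - gamma(1) gamma(2)] / det = [(0.1602)(2.1266) - (0.1602)(-1.5231)] / 4.49676352 = 0.58468194 / 4.49676352 = 0.13
  phi_hat_2 = [gamma(0) gamma(2) - gamma(1)^2] / det = [(2.1266)(-1.5231) - (0.1602)^2] / 4.49676352 = -3.2646885 / 4.49676352 = -0.726
So phi_hat = [0.1300, -0.7260].
Therefore phi_hat_2 = -0.7260.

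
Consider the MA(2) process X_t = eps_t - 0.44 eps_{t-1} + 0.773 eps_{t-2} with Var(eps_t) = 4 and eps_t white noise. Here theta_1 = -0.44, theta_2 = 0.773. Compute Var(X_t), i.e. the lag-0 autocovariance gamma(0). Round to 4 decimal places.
\gamma(0) = 7.1645

For an MA(q) process X_t = eps_t + sum_i theta_i eps_{t-i} with
Var(eps_t) = sigma^2, the variance is
  gamma(0) = sigma^2 * (1 + sum_i theta_i^2).
  sum_i theta_i^2 = (-0.44)^2 + (0.773)^2 = 0.1936 + 0.597529 = 0.791129.
  gamma(0) = 4 * (1 + 0.791129) = 4 * 1.791129 = 7.164516, which rounds to 7.1645.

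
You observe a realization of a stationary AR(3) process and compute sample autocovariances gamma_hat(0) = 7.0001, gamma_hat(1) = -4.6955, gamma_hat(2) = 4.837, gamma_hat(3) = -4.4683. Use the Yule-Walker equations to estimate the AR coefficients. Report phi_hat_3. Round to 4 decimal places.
\hat\phi_{3} = -0.1890

The Yule-Walker equations for an AR(p) process read, in matrix form,
  Gamma_p phi = r_p,   with   (Gamma_p)_{ij} = gamma(|i - j|),
                       (r_p)_i = gamma(i),   i,j = 1..p.
Substitute the sample gammas (Toeplitz matrix and right-hand side of size 3):
  Gamma_p = [[7.0001, -4.6955, 4.837], [-4.6955, 7.0001, -4.6955], [4.837, -4.6955, 7.0001]]
  r_p     = [-4.6955, 4.837, -4.4683]
Written out (R1..R3):
  (R1) 7.0001 phi_1 - 4.6955 phi_2 + 4.837 phi_3 = -4.6955
  (R2) -4.6955 phi_1 + 7.0001 phi_2 - 4.6955 phi_3 = 4.837
  (R3) 4.837 phi_1 - 4.6955 phi_2 + 7.0001 phi_3 = -4.4683
Gaussian elimination:
  R2 <- R2 - (-4.6955/7.0001) R1 = R2 - (-0.670776) R1:  3.850471 phi_2 - 1.450956 phi_3 = 1.687371
  R3 <- R3 - (4.837/7.0001) R1 = R3 - (0.69099) R1:  -1.450956 phi_2 + 3.657781 phi_3 = -1.223756
  R3 <- R3 - (-1.450956/3.850471) R2 = R3 - (-0.376826) R2:  3.111023 phi_3 = -0.587911
Back-substitution:
  phi_hat_3 = -0.587911 / 3.111023 = -0.188977
  phi_hat_2 = (1.687371 - (-1.450956)(-0.188977)) / 3.850471 = 0.367013
  phi_hat_1 = (-4.6955 - (-4.6955)(0.367013) - (4.837)(-0.188977)) / 7.0001 = -0.294011
So phi_hat = [-0.2940, 0.3670, -0.1890].
Therefore phi_hat_3 = -0.1890.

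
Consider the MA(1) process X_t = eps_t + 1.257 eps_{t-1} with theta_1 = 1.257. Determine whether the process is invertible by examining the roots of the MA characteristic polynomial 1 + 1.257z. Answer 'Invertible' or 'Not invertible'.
\text{Not invertible}

The MA(q) characteristic polynomial is P(z) = 1 + 1.257z.
Invertibility requires all roots to lie outside the unit circle, i.e. |z| > 1 for every root.
This is linear in z: 1 + (1.257) z = 0  =>  z = -1/(1.257) = -0.795545,  |z| = 0.795545.
Moduli of all roots: 0.7955.
All moduli strictly greater than 1? No.
Verdict: Not invertible.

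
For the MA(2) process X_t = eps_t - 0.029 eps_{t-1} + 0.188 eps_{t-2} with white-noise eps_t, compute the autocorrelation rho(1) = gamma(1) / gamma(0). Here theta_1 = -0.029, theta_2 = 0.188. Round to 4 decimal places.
\rho(1) = -0.0332

For an MA(q) process with theta_0 = 1, the autocovariance is
  gamma(k) = sigma^2 * sum_{i=0..q-k} theta_i * theta_{i+k},
and rho(k) = gamma(k) / gamma(0). Sigma^2 cancels.
  numerator   = (1)*(-0.029) + (-0.029)*(0.188) = -0.034452.
  denominator = (1)^2 + (-0.029)^2 + (0.188)^2 = 1.036185.
  rho(1) = -0.034452 / 1.036185 = -0.0332.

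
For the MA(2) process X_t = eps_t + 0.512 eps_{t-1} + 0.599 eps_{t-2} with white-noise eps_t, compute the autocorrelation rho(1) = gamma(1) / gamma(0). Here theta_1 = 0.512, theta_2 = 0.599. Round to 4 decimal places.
\rho(1) = 0.5051

For an MA(q) process with theta_0 = 1, the autocovariance is
  gamma(k) = sigma^2 * sum_{i=0..q-k} theta_i * theta_{i+k},
and rho(k) = gamma(k) / gamma(0). Sigma^2 cancels.
  numerator   = (1)*(0.512) + (0.512)*(0.599) = 0.818688.
  denominator = (1)^2 + (0.512)^2 + (0.599)^2 = 1.620945.
  rho(1) = 0.818688 / 1.620945 = 0.5051.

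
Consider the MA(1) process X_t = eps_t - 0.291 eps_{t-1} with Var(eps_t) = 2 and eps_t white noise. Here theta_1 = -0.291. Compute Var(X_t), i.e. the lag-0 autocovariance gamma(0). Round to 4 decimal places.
\gamma(0) = 2.1694

For an MA(q) process X_t = eps_t + sum_i theta_i eps_{t-i} with
Var(eps_t) = sigma^2, the variance is
  gamma(0) = sigma^2 * (1 + sum_i theta_i^2).
  sum_i theta_i^2 = (-0.291)^2 = 0.084681.
  gamma(0) = 2 * (1 + 0.084681) = 2 * 1.084681 = 2.169362, which rounds to 2.1694.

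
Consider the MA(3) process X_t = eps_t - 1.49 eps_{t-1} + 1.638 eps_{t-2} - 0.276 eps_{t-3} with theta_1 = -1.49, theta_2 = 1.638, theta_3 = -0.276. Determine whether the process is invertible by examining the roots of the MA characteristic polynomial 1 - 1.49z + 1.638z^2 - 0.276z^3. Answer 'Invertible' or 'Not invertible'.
\text{Not invertible}

The MA(q) characteristic polynomial is P(z) = 1 - 1.49z + 1.638z^2 - 0.276z^3.
Invertibility requires all roots to lie outside the unit circle, i.e. |z| > 1 for every root.
Degree 3: look for a simple real root z0 first, then factor out (1 - z/z0) and solve the remaining quadratic.
Testing z0 = 5: P(5) = 1 + (-1.49)(5) + (1.638)(5)^2 + (-0.276)(5)^3
  = 1 + (-7.45) + (40.95) + (-34.5) = 0.  So z_0 = 5 is a root, |z_0| = 5.
Divide out the factor (1 - 0.2 z) = (1 - z/z0) (since 1/z0 = 0.2):
  P(z) = (1 - 0.2 z)(1 + (-1.29) z + (1.38) z^2)
  [check: z-coef -1.29 - (0.2) = -1.49; z^2-coef 1.38 - (0.2)(-1.29) = 1.638; z^3-coef -(0.2)(1.38) = -0.276.]
Remaining roots from the quadratic factor 1 + (-1.29) z + (1.38) z^2:
  Set 1 + (-1.29) z + (1.38) z^2 = 0, i.e. a z^2 + b z + c = 0 with a = 1.38, b = -1.29, c = 1.
  Discriminant D = b^2 - 4ac = (-1.29)^2 - 4*(1.38)*1 = 1.6641 - (5.52) = -3.8559.
  D < 0, so the roots are the complex-conjugate pair z = (-b +/- i sqrt(-D)) / (2a) = 0.4674 +/- 0.7115i.
  For a conjugate pair |z|^2 = z * conj(z) = (product of roots) = c/a = 1/(1.38) = 0.724638, so |z| = sqrt(0.724638) = 0.8513 for both roots.
Moduli of all roots: 5.0000, 0.8513, 0.8513.
All moduli strictly greater than 1? No.
Verdict: Not invertible.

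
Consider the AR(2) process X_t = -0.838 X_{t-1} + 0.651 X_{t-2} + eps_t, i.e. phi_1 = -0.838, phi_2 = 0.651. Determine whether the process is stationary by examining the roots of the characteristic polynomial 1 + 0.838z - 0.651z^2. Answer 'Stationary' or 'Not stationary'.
\text{Not stationary}

The AR(p) characteristic polynomial is P(z) = 1 + 0.838z - 0.651z^2.
Stationarity requires all roots to lie outside the unit circle, i.e. |z| > 1 for every root.
Set 1 + (0.838) z + (-0.651) z^2 = 0, i.e. a z^2 + b z + c = 0 with a = -0.651, b = 0.838, c = 1.
Discriminant D = b^2 - 4ac = (0.838)^2 - 4*(-0.651)*1 = 0.702244 - (-2.604) = 3.306244.
D >= 0, so the roots are real: z = (-b +/- sqrt(D)) / (2a) = (-0.838 +/- 1.818308) / (-1.302).
  z_1 = (-0.838 + 1.818308) / (-1.302) = -0.7529,   |z_1| = 0.7529.
  z_2 = (-0.838 - 1.818308) / (-1.302) = 2.0402,   |z_2| = 2.0402.
Moduli of all roots: 0.7529, 2.0402.
All moduli strictly greater than 1? No.
Verdict: Not stationary.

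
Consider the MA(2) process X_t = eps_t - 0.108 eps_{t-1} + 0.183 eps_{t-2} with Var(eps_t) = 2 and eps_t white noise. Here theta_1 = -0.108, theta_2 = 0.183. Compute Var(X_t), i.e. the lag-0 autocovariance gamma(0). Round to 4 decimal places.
\gamma(0) = 2.0903

For an MA(q) process X_t = eps_t + sum_i theta_i eps_{t-i} with
Var(eps_t) = sigma^2, the variance is
  gamma(0) = sigma^2 * (1 + sum_i theta_i^2).
  sum_i theta_i^2 = (-0.108)^2 + (0.183)^2 = 0.011664 + 0.033489 = 0.045153.
  gamma(0) = 2 * (1 + 0.045153) = 2 * 1.045153 = 2.090306, which rounds to 2.0903.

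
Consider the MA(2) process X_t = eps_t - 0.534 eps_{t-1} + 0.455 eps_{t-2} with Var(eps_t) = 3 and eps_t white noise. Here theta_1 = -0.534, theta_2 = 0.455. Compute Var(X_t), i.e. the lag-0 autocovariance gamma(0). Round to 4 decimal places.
\gamma(0) = 4.4765

For an MA(q) process X_t = eps_t + sum_i theta_i eps_{t-i} with
Var(eps_t) = sigma^2, the variance is
  gamma(0) = sigma^2 * (1 + sum_i theta_i^2).
  sum_i theta_i^2 = (-0.534)^2 + (0.455)^2 = 0.285156 + 0.207025 = 0.492181.
  gamma(0) = 3 * (1 + 0.492181) = 3 * 1.492181 = 4.476543, which rounds to 4.4765.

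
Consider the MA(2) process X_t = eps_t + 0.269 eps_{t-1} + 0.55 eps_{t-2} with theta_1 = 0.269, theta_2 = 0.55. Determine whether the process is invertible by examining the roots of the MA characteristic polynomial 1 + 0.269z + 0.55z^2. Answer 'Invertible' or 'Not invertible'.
\text{Invertible}

The MA(q) characteristic polynomial is P(z) = 1 + 0.269z + 0.55z^2.
Invertibility requires all roots to lie outside the unit circle, i.e. |z| > 1 for every root.
Set 1 + (0.269) z + (0.55) z^2 = 0, i.e. a z^2 + b z + c = 0 with a = 0.55, b = 0.269, c = 1.
Discriminant D = b^2 - 4ac = (0.269)^2 - 4*(0.55)*1 = 0.072361 - (2.2) = -2.127639.
D < 0, so the roots are the complex-conjugate pair z = (-b +/- i sqrt(-D)) / (2a) = -0.2445 +/- 1.326i.
For a conjugate pair |z|^2 = z * conj(z) = (product of roots) = c/a = 1/(0.55) = 1.818182, so |z| = sqrt(1.818182) = 1.3484 for both roots.
Moduli of all roots: 1.3484, 1.3484.
All moduli strictly greater than 1? Yes.
Verdict: Invertible.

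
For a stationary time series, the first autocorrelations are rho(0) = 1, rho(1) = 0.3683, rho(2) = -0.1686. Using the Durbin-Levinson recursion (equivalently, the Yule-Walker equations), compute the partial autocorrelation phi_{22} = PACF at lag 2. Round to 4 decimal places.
\phi_{22} = -0.3520

The PACF at lag k is phi_{kk}, the last component of the solution
to the Yule-Walker system G_k phi = r_k where
  (G_k)_{ij} = rho(|i - j|), (r_k)_i = rho(i), i,j = 1..k.
Equivalently, Durbin-Levinson gives phi_{kk} iteratively:
  phi_{11} = rho(1)
  phi_{kk} = [rho(k) - sum_{j=1..k-1} phi_{k-1,j} rho(k-j)]
            / [1 - sum_{j=1..k-1} phi_{k-1,j} rho(j)],
  phi_{k,j} = phi_{k-1,j} - phi_{kk} phi_{k-1,k-j},  j = 1..k-1.
Step k = 1:
  phi_11 = rho(1) = 0.3683.
Step k = 2:
  phi_22 = [rho(2) - phi_11 rho(1)] / [1 - phi_11 rho(1)] = [-0.1686 - (0.3683)(0.3683)] / [1 - (0.3683)(0.3683)]
         = -0.30424489 / 0.86435511 = -0.352.
Therefore phi_{22} = -0.3520.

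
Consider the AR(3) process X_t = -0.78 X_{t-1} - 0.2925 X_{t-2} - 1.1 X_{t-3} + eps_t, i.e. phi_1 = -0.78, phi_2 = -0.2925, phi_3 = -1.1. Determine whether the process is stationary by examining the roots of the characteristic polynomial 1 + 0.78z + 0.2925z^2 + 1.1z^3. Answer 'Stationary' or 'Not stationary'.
\text{Not stationary}

The AR(p) characteristic polynomial is P(z) = 1 + 0.78z + 0.2925z^2 + 1.1z^3.
Stationarity requires all roots to lie outside the unit circle, i.e. |z| > 1 for every root.
Degree 3: look for a simple real root z0 first, then factor out (1 - z/z0) and solve the remaining quadratic.
Testing z0 = -0.8: P(-0.8) = 1 + (0.78)(-0.8) + (0.2925)(-0.8)^2 + (1.1)(-0.8)^3
  = 1 + (-0.624) + (0.1872) + (-0.5632) = 0.  So z_0 = -0.8 is a root, |z_0| = 0.8.
Divide out the factor (1 + 1.25 z) = (1 - z/z0) (since 1/z0 = -1.25):
  P(z) = (1 + 1.25 z)(1 + (-0.47) z + (0.88) z^2)
  [check: z-coef -0.47 - (-1.25) = 0.78; z^2-coef 0.88 - (-1.25)(-0.47) = 0.2925; z^3-coef -(-1.25)(0.88) = 1.1.]
Remaining roots from the quadratic factor 1 + (-0.47) z + (0.88) z^2:
  Set 1 + (-0.47) z + (0.88) z^2 = 0, i.e. a z^2 + b z + c = 0 with a = 0.88, b = -0.47, c = 1.
  Discriminant D = b^2 - 4ac = (-0.47)^2 - 4*(0.88)*1 = 0.2209 - (3.52) = -3.2991.
  D < 0, so the roots are the complex-conjugate pair z = (-b +/- i sqrt(-D)) / (2a) = 0.267 +/- 1.032i.
  For a conjugate pair |z|^2 = z * conj(z) = (product of roots) = c/a = 1/(0.88) = 1.136364, so |z| = sqrt(1.136364) = 1.066 for both roots.
Moduli of all roots: 0.8000, 1.0660, 1.0660.
All moduli strictly greater than 1? No.
Verdict: Not stationary.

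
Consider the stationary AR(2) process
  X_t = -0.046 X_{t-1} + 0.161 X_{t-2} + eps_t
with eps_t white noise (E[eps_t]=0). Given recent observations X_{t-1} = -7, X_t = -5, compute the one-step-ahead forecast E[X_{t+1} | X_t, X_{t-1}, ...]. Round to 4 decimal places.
E[X_{t+1} \mid \mathcal F_t] = -0.8970

For an AR(p) model X_t = c + sum_i phi_i X_{t-i} + eps_t, the
one-step-ahead conditional mean is
  E[X_{t+1} | X_t, ...] = c + sum_i phi_i X_{t+1-i}.
Substitute known values:
  E[X_{t+1} | ...] = (-0.046) * (-5) + (0.161) * (-7)
                   = -0.8970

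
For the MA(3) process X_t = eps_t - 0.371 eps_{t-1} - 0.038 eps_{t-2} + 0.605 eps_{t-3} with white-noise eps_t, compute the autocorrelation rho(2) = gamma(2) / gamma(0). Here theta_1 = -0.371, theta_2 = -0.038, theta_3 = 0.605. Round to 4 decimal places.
\rho(2) = -0.1744

For an MA(q) process with theta_0 = 1, the autocovariance is
  gamma(k) = sigma^2 * sum_{i=0..q-k} theta_i * theta_{i+k},
and rho(k) = gamma(k) / gamma(0). Sigma^2 cancels.
  numerator   = (1)*(-0.038) + (-0.371)*(0.605) = -0.262455.
  denominator = (1)^2 + (-0.371)^2 + (-0.038)^2 + (0.605)^2 = 1.50511.
  rho(2) = -0.262455 / 1.50511 = -0.1744.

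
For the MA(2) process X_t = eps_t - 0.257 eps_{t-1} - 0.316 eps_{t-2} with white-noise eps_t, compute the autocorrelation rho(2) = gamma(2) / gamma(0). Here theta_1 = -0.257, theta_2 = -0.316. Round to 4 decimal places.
\rho(2) = -0.2710

For an MA(q) process with theta_0 = 1, the autocovariance is
  gamma(k) = sigma^2 * sum_{i=0..q-k} theta_i * theta_{i+k},
and rho(k) = gamma(k) / gamma(0). Sigma^2 cancels.
  numerator   = (1)*(-0.316) = -0.316.
  denominator = (1)^2 + (-0.257)^2 + (-0.316)^2 = 1.165905.
  rho(2) = -0.316 / 1.165905 = -0.2710.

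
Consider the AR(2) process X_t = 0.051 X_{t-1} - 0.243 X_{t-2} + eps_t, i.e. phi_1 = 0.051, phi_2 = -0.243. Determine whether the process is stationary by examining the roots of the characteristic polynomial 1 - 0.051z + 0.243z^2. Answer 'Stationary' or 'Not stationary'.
\text{Stationary}

The AR(p) characteristic polynomial is P(z) = 1 - 0.051z + 0.243z^2.
Stationarity requires all roots to lie outside the unit circle, i.e. |z| > 1 for every root.
Set 1 + (-0.051) z + (0.243) z^2 = 0, i.e. a z^2 + b z + c = 0 with a = 0.243, b = -0.051, c = 1.
Discriminant D = b^2 - 4ac = (-0.051)^2 - 4*(0.243)*1 = 0.002601 - (0.972) = -0.969399.
D < 0, so the roots are the complex-conjugate pair z = (-b +/- i sqrt(-D)) / (2a) = 0.1049 +/- 2.0259i.
For a conjugate pair |z|^2 = z * conj(z) = (product of roots) = c/a = 1/(0.243) = 4.115226, so |z| = sqrt(4.115226) = 2.0286 for both roots.
Moduli of all roots: 2.0286, 2.0286.
All moduli strictly greater than 1? Yes.
Verdict: Stationary.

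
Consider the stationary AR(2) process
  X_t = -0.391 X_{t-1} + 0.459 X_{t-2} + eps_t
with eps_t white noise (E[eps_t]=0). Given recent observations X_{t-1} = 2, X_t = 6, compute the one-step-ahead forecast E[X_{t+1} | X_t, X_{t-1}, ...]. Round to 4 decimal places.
E[X_{t+1} \mid \mathcal F_t] = -1.4280

For an AR(p) model X_t = c + sum_i phi_i X_{t-i} + eps_t, the
one-step-ahead conditional mean is
  E[X_{t+1} | X_t, ...] = c + sum_i phi_i X_{t+1-i}.
Substitute known values:
  E[X_{t+1} | ...] = (-0.391) * (6) + (0.459) * (2)
                   = -1.4280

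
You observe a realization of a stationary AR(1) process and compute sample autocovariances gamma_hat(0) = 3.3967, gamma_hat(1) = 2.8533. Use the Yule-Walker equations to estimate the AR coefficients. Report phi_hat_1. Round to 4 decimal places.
\hat\phi_{1} = 0.8400

The Yule-Walker equations for an AR(p) process read, in matrix form,
  Gamma_p phi = r_p,   with   (Gamma_p)_{ij} = gamma(|i - j|),
                       (r_p)_i = gamma(i),   i,j = 1..p.
Substitute the sample gammas (Toeplitz matrix and right-hand side of size 1):
  Gamma_p = [[3.3967]]
  r_p     = [2.8533]
With p = 1 this is the single equation gamma(0) phi_1 = gamma(1):
  phi_hat_1 = gamma(1) / gamma(0) = 2.8533 / 3.3967 = 0.8400.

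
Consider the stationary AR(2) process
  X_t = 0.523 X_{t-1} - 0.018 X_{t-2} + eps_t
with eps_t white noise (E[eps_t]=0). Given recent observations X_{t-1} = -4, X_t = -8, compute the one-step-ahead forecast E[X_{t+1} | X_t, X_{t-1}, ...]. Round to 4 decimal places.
E[X_{t+1} \mid \mathcal F_t] = -4.1120

For an AR(p) model X_t = c + sum_i phi_i X_{t-i} + eps_t, the
one-step-ahead conditional mean is
  E[X_{t+1} | X_t, ...] = c + sum_i phi_i X_{t+1-i}.
Substitute known values:
  E[X_{t+1} | ...] = (0.523) * (-8) + (-0.018) * (-4)
                   = -4.1120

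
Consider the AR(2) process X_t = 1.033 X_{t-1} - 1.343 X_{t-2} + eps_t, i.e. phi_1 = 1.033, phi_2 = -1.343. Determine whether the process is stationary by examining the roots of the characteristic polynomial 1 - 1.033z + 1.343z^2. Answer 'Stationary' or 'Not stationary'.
\text{Not stationary}

The AR(p) characteristic polynomial is P(z) = 1 - 1.033z + 1.343z^2.
Stationarity requires all roots to lie outside the unit circle, i.e. |z| > 1 for every root.
Set 1 + (-1.033) z + (1.343) z^2 = 0, i.e. a z^2 + b z + c = 0 with a = 1.343, b = -1.033, c = 1.
Discriminant D = b^2 - 4ac = (-1.033)^2 - 4*(1.343)*1 = 1.067089 - (5.372) = -4.304911.
D < 0, so the roots are the complex-conjugate pair z = (-b +/- i sqrt(-D)) / (2a) = 0.3846 +/- 0.7725i.
For a conjugate pair |z|^2 = z * conj(z) = (product of roots) = c/a = 1/(1.343) = 0.744602, so |z| = sqrt(0.744602) = 0.8629 for both roots.
Moduli of all roots: 0.8629, 0.8629.
All moduli strictly greater than 1? No.
Verdict: Not stationary.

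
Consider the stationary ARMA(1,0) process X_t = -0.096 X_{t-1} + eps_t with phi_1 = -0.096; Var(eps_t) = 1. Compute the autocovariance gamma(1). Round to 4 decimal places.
\gamma(1) = -0.0969

Multiply the model equation by X_{t-k} and take expectations. With theta_0 = psi_0 = 1 and psi_j the MA(infinity) weights, this gives
  gamma(k) - sum_i phi_i gamma(k-i) = c_k,
  c_k = sigma^2 * sum_{j=k..q} theta_j psi_{j-k}   (c_k = 0 for k > q),
using gamma(-m) = gamma(m).
Pure AR (q = 0): c_0 = sigma^2 = 1, c_k = 0 for k >= 1.
Equations for k = 0 and k = 1 (AR order 1):
  gamma(0) = phi_1 gamma(1) + c_0
  gamma(1) = phi_1 gamma(0) + c_1
Substituting the second into the first: gamma(0) (1 - phi_1^2) = c_0 + phi_1 c_1, so
  gamma(0) = c_0 / (1 - phi_1^2) = 1 / (1 - (-0.096)^2) = 1 / 0.990784 = 1.009302.
  gamma(1) = phi_1 gamma(0) = (-0.096)(1.009302) = -0.096893.
Therefore gamma(1) = -0.0969 (to 4 decimal places).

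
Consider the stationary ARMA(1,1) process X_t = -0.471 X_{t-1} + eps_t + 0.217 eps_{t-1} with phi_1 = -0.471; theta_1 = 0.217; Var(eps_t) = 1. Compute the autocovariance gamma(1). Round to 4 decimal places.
\gamma(1) = -0.2930

Multiply the model equation by X_{t-k} and take expectations. With theta_0 = psi_0 = 1 and psi_j the MA(infinity) weights, this gives
  gamma(k) - sum_i phi_i gamma(k-i) = c_k,
  c_k = sigma^2 * sum_{j=k..q} theta_j psi_{j-k}   (c_k = 0 for k > q),
using gamma(-m) = gamma(m).
psi-weights needed (psi_j = theta_j + sum_i phi_i psi_{j-i}):
  psi_1 = theta_1 + phi_1 = 0.217 + (-0.471) = -0.254
Right-hand sides:
  c_0 = sigma^2 (1 + theta_1 psi_1) = 1 * (1 + (0.217)(-0.254)) = 1 * 0.944882 = 0.944882
  c_1 = sigma^2 theta_1 = 1 * (0.217) = 0.217
  c_2 = 0
Equations for k = 0 and k = 1 (AR order 1):
  gamma(0) = phi_1 gamma(1) + c_0
  gamma(1) = phi_1 gamma(0) + c_1
Substituting the second into the first: gamma(0) (1 - phi_1^2) = c_0 + phi_1 c_1, so
  gamma(0) = (c_0 + phi_1 c_1) / (1 - phi_1^2) = (0.944882 + (-0.471)(0.217)) / (1 - (-0.471)^2) = 0.842675 / 0.778159 = 1.082909.
  gamma(1) = phi_1 gamma(0) + c_1 = (-0.471)(1.082909) + (0.217) = -0.29305.
Therefore gamma(1) = -0.2930 (to 4 decimal places).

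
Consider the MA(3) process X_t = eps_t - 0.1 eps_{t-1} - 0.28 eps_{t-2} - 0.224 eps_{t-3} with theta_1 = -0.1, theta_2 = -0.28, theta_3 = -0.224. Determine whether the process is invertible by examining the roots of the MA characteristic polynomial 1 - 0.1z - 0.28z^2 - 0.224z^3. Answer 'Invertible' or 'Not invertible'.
\text{Invertible}

The MA(q) characteristic polynomial is P(z) = 1 - 0.1z - 0.28z^2 - 0.224z^3.
Invertibility requires all roots to lie outside the unit circle, i.e. |z| > 1 for every root.
Degree 3: look for a simple real root z0 first, then factor out (1 - z/z0) and solve the remaining quadratic.
Testing z0 = 1.25: P(1.25) = 1 + (-0.1)(1.25) + (-0.28)(1.25)^2 + (-0.224)(1.25)^3
  = 1 + (-0.125) + (-0.4375) + (-0.4375) = 0.  So z_0 = 1.25 is a root, |z_0| = 1.25.
Divide out the factor (1 - 0.8 z) = (1 - z/z0) (since 1/z0 = 0.8):
  P(z) = (1 - 0.8 z)(1 + (0.7) z + (0.28) z^2)
  [check: z-coef 0.7 - (0.8) = -0.1; z^2-coef 0.28 - (0.8)(0.7) = -0.28; z^3-coef -(0.8)(0.28) = -0.224.]
Remaining roots from the quadratic factor 1 + (0.7) z + (0.28) z^2:
  Set 1 + (0.7) z + (0.28) z^2 = 0, i.e. a z^2 + b z + c = 0 with a = 0.28, b = 0.7, c = 1.
  Discriminant D = b^2 - 4ac = (0.7)^2 - 4*(0.28)*1 = 0.49 - (1.12) = -0.63.
  D < 0, so the roots are the complex-conjugate pair z = (-b +/- i sqrt(-D)) / (2a) = -1.25 +/- 1.4174i.
  For a conjugate pair |z|^2 = z * conj(z) = (product of roots) = c/a = 1/(0.28) = 3.571429, so |z| = sqrt(3.571429) = 1.8898 for both roots.
Moduli of all roots: 1.2500, 1.8898, 1.8898.
All moduli strictly greater than 1? Yes.
Verdict: Invertible.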